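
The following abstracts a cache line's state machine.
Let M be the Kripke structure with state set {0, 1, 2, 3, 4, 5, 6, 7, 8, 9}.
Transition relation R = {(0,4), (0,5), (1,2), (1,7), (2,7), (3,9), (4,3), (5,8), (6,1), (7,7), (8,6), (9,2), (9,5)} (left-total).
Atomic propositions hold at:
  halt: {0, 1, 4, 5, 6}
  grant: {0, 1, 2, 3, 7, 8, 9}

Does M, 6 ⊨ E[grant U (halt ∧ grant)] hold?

No

Sat(halt ∧ grant) = {0, 1}
E[grant U (halt ∧ grant)]: least fixpoint, start Z0 = Sat((halt ∧ grant)) = {0, 1}, add states in Sat(grant) with some successor in Z. Already a fixed point.
Sat(E[grant U (halt ∧ grant)]) = {0, 1}
6 ∉ Sat(E[grant U (halt ∧ grant)]) = {0, 1}, so the formula does not hold at 6.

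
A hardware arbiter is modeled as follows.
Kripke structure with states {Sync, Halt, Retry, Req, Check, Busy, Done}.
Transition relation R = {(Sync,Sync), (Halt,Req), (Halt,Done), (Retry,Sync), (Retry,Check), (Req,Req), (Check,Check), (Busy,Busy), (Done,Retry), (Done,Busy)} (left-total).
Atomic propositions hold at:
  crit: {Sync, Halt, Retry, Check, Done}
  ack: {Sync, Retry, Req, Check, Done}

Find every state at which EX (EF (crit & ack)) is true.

{Sync, Halt, Retry, Check, Done}

Sat(crit & ack) = {Sync, Retry, Check, Done}
EF (crit & ack): least fixpoint, start Z0 = {Sync, Retry, Check, Done}, add states with some successor in Z. Z1 = {Sync, Halt, Retry, Check, Done}; fixed.
Sat(EF (crit & ack)) = {Sync, Halt, Retry, Check, Done}
Sat(EX (EF (crit & ack))) = {s : some successor in {Sync, Halt, Retry, Check, Done}} = {Sync, Halt, Retry, Check, Done}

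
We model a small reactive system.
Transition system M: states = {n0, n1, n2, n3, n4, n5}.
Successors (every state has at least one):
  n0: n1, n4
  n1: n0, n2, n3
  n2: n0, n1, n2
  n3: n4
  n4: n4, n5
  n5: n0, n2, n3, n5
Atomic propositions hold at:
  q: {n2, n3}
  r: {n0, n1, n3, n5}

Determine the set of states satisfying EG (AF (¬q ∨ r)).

{n0, n1, n3, n4, n5}

Sat(¬q) = {n0, n1, n4, n5}
Sat(¬q ∨ r) = {n0, n1, n3, n4, n5}
AF (¬q ∨ r): least fixpoint, start Z0 = {n0, n1, n3, n4, n5}, add states with every successor in Z. Already a fixed point.
Sat(AF (¬q ∨ r)) = {n0, n1, n3, n4, n5}
EG (AF (¬q ∨ r)): greatest fixpoint, start Z0 = {n0, n1, n3, n4, n5}, keep only states in Sat with some successor in Z. Already a fixed point.
Sat(EG (AF (¬q ∨ r))) = {n0, n1, n3, n4, n5}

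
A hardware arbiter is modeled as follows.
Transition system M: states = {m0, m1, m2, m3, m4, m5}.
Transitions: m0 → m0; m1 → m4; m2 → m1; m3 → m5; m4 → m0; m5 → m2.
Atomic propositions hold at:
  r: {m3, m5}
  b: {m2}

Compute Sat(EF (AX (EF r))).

{m3}

EF r: least fixpoint, start Z0 = {m3, m5}, add states with some successor in Z. Already a fixed point.
Sat(EF r) = {m3, m5}
Sat(AX (EF r)) = {s : every successor in {m3, m5}} = {m3}
EF (AX (EF r)): least fixpoint, start Z0 = {m3}, add states with some successor in Z. Already a fixed point.
Sat(EF (AX (EF r))) = {m3}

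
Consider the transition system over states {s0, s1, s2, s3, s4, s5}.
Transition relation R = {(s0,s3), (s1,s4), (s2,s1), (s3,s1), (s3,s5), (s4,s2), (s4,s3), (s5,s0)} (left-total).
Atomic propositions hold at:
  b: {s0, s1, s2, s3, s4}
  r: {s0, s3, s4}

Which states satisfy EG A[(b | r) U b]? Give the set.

{s0, s1, s2, s3, s4}

Sat(b | r) = {s0, s1, s2, s3, s4}
A[(b | r) U b]: least fixpoint, start Z0 = Sat(b) = {s0, s1, s2, s3, s4}, add states in Sat(b | r) with every successor in Z. Already a fixed point.
Sat(A[(b | r) U b]) = {s0, s1, s2, s3, s4}
EG A[(b | r) U b]: greatest fixpoint, start Z0 = {s0, s1, s2, s3, s4}, keep only states in Sat with some successor in Z. Already a fixed point.
Sat(EG A[(b | r) U b]) = {s0, s1, s2, s3, s4}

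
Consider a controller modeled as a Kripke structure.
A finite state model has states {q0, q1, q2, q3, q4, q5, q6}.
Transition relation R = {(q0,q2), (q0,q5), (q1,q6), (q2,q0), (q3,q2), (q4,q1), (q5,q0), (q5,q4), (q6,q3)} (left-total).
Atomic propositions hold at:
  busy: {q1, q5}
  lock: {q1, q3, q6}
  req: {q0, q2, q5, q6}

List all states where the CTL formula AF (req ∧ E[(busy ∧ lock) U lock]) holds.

{q1, q4, q6}

Sat(busy ∧ lock) = {q1}
E[(busy ∧ lock) U lock]: least fixpoint, start Z0 = Sat(lock) = {q1, q3, q6}, add states in Sat(busy ∧ lock) with some successor in Z. Already a fixed point.
Sat(E[(busy ∧ lock) U lock]) = {q1, q3, q6}
Sat(req ∧ E[(busy ∧ lock) U lock]) = {q6}
AF (req ∧ E[(busy ∧ lock) U lock]): least fixpoint, start Z0 = {q6}, add states with every successor in Z. Z1 = {q1, q6}; Z2 = {q1, q4, q6}; fixed.
Sat(AF (req ∧ E[(busy ∧ lock) U lock])) = {q1, q4, q6}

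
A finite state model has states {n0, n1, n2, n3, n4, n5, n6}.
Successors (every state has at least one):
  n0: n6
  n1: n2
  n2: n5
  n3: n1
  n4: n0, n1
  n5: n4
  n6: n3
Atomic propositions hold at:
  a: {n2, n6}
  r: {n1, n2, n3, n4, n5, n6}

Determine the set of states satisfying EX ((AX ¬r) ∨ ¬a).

{n2, n3, n4, n5, n6}

Sat(¬r) = {n0}
Sat(AX ¬r) = {s : every successor in {n0}} = ∅
Sat(¬a) = {n0, n1, n3, n4, n5}
Sat((AX ¬r) ∨ ¬a) = {n0, n1, n3, n4, n5}
Sat(EX ((AX ¬r) ∨ ¬a)) = {s : some successor in {n0, n1, n3, n4, n5}} = {n2, n3, n4, n5, n6}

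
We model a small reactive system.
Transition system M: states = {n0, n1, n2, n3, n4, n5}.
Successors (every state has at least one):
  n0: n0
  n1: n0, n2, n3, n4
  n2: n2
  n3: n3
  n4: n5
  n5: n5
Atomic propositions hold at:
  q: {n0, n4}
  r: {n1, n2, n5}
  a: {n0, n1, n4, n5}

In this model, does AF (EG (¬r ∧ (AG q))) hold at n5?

Sat(¬r) = {n0, n3, n4}
AG q: greatest fixpoint, start Z0 = {n0, n4}, keep only states in Sat with every successor in Z. Z1 = {n0}; fixed.
Sat(AG q) = {n0}
Sat(¬r ∧ (AG q)) = {n0}
EG (¬r ∧ (AG q)): greatest fixpoint, start Z0 = {n0}, keep only states in Sat with some successor in Z. Already a fixed point.
Sat(EG (¬r ∧ (AG q))) = {n0}
AF (EG (¬r ∧ (AG q))): least fixpoint, start Z0 = {n0}, add states with every successor in Z. Already a fixed point.
Sat(AF (EG (¬r ∧ (AG q)))) = {n0}
n5 ∉ Sat(AF (EG (¬r ∧ (AG q)))) = {n0}, so the formula does not hold at n5.

No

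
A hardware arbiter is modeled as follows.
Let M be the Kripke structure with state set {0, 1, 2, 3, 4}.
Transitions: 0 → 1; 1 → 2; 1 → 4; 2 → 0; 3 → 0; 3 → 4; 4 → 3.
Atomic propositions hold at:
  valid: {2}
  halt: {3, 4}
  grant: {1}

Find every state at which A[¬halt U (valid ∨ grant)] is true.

{0, 1, 2}

Sat(¬halt) = {0, 1, 2}
Sat(valid ∨ grant) = {1, 2}
A[¬halt U (valid ∨ grant)]: least fixpoint, start Z0 = Sat((valid ∨ grant)) = {1, 2}, add states in Sat(¬halt) with every successor in Z. Z1 = {0, 1, 2}; fixed.
Sat(A[¬halt U (valid ∨ grant)]) = {0, 1, 2}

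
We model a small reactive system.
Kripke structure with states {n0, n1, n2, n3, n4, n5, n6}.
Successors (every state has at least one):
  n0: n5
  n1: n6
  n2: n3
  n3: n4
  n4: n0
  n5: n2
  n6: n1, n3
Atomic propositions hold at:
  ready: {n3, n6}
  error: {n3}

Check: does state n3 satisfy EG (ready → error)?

Yes

Sat(ready → error) = {n0, n1, n2, n3, n4, n5}
EG (ready → error): greatest fixpoint, start Z0 = {n0, n1, n2, n3, n4, n5}, keep only states in Sat with some successor in Z. Z1 = {n0, n2, n3, n4, n5}; fixed.
Sat(EG (ready → error)) = {n0, n2, n3, n4, n5}
n3 ∈ Sat(EG (ready → error)) = {n0, n2, n3, n4, n5}, so the formula holds at n3.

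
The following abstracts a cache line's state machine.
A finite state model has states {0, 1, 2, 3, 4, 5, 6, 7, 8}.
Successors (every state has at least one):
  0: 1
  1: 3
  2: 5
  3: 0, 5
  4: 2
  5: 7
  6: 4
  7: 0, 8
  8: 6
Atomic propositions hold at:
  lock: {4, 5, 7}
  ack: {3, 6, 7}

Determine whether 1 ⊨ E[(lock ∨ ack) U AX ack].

Yes

Sat(lock ∨ ack) = {3, 4, 5, 6, 7}
Sat(AX ack) = {s : every successor in {3, 6, 7}} = {1, 5, 8}
E[(lock ∨ ack) U AX ack]: least fixpoint, start Z0 = Sat(AX ack) = {1, 5, 8}, add states in Sat(lock ∨ ack) with some successor in Z. Z1 = {1, 3, 5, 7, 8}; fixed.
Sat(E[(lock ∨ ack) U AX ack]) = {1, 3, 5, 7, 8}
1 ∈ Sat(E[(lock ∨ ack) U AX ack]) = {1, 3, 5, 7, 8}, so the formula holds at 1.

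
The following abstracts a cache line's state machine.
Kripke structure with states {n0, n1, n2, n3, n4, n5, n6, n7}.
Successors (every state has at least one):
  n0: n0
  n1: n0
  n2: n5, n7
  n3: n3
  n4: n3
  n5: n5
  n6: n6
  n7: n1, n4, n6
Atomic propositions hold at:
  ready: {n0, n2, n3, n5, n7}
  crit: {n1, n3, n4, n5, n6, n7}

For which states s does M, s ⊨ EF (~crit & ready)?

Sat(~crit) = {n0, n2}
Sat(~crit & ready) = {n0, n2}
EF (~crit & ready): least fixpoint, start Z0 = {n0, n2}, add states with some successor in Z. Z1 = {n0, n1, n2}; Z2 = {n0, n1, n2, n7}; fixed.
Sat(EF (~crit & ready)) = {n0, n1, n2, n7}

{n0, n1, n2, n7}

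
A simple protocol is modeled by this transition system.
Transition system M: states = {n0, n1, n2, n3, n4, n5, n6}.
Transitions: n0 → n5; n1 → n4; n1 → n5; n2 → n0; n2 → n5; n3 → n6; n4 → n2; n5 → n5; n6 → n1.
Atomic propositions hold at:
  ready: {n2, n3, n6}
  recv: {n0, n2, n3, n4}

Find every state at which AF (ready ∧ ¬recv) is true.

{n3, n6}

Sat(¬recv) = {n1, n5, n6}
Sat(ready ∧ ¬recv) = {n6}
AF (ready ∧ ¬recv): least fixpoint, start Z0 = {n6}, add states with every successor in Z. Z1 = {n3, n6}; fixed.
Sat(AF (ready ∧ ¬recv)) = {n3, n6}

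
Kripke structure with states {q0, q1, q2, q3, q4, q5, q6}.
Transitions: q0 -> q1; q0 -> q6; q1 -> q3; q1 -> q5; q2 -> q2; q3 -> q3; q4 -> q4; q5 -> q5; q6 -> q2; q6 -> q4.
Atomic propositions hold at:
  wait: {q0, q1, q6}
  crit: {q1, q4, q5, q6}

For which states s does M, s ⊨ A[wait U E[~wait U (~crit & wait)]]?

Sat(~wait) = {q2, q3, q4, q5}
Sat(~crit) = {q0, q2, q3}
Sat(~crit & wait) = {q0}
E[~wait U (~crit & wait)]: least fixpoint, start Z0 = Sat((~crit & wait)) = {q0}, add states in Sat(~wait) with some successor in Z. Already a fixed point.
Sat(E[~wait U (~crit & wait)]) = {q0}
A[wait U E[~wait U (~crit & wait)]]: least fixpoint, start Z0 = Sat(E[~wait U (~crit & wait)]) = {q0}, add states in Sat(wait) with every successor in Z. Already a fixed point.
Sat(A[wait U E[~wait U (~crit & wait)]]) = {q0}

{q0}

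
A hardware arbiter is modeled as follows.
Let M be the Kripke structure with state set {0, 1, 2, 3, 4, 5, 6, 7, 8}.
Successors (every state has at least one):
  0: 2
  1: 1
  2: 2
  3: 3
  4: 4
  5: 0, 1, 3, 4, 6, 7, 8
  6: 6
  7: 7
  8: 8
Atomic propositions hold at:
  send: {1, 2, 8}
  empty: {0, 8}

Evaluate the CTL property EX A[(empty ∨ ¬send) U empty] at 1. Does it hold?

No

Sat(¬send) = {0, 3, 4, 5, 6, 7}
Sat(empty ∨ ¬send) = {0, 3, 4, 5, 6, 7, 8}
A[(empty ∨ ¬send) U empty]: least fixpoint, start Z0 = Sat(empty) = {0, 8}, add states in Sat(empty ∨ ¬send) with every successor in Z. Already a fixed point.
Sat(A[(empty ∨ ¬send) U empty]) = {0, 8}
Sat(EX A[(empty ∨ ¬send) U empty]) = {s : some successor in {0, 8}} = {5, 8}
1 ∉ Sat(EX A[(empty ∨ ¬send) U empty]) = {5, 8}, so the formula does not hold at 1.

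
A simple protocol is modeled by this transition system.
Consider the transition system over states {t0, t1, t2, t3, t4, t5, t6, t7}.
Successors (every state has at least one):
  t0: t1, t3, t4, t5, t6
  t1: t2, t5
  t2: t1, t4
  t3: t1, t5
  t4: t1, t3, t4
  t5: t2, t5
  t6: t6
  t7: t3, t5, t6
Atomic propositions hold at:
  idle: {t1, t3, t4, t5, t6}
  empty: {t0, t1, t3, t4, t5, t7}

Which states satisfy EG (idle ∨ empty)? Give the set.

{t0, t1, t3, t4, t5, t6, t7}

Sat(idle ∨ empty) = {t0, t1, t3, t4, t5, t6, t7}
EG (idle ∨ empty): greatest fixpoint, start Z0 = {t0, t1, t3, t4, t5, t6, t7}, keep only states in Sat with some successor in Z. Already a fixed point.
Sat(EG (idle ∨ empty)) = {t0, t1, t3, t4, t5, t6, t7}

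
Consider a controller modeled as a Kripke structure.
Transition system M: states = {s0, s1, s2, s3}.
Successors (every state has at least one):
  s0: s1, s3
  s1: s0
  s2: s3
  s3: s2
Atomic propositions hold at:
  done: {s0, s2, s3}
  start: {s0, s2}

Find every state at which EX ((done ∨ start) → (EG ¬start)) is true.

Sat(done ∨ start) = {s0, s2, s3}
Sat(¬start) = {s1, s3}
EG ¬start: greatest fixpoint, start Z0 = {s1, s3}, keep only states in Sat with some successor in Z. Z1 = ∅; fixed.
Sat(EG ¬start) = ∅
Sat((done ∨ start) → (EG ¬start)) = {s1}
Sat(EX ((done ∨ start) → (EG ¬start))) = {s : some successor in {s1}} = {s0}

{s0}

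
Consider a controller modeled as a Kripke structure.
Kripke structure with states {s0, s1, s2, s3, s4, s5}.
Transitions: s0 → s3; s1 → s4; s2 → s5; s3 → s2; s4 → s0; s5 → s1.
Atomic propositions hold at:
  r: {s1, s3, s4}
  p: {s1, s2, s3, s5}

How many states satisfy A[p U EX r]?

5

Sat(EX r) = {s : some successor in {s1, s3, s4}} = {s0, s1, s5}
A[p U EX r]: least fixpoint, start Z0 = Sat(EX r) = {s0, s1, s5}, add states in Sat(p) with every successor in Z. Z1 = {s0, s1, s2, s5}; Z2 = {s0, s1, s2, s3, s5}; fixed.
Sat(A[p U EX r]) = {s0, s1, s2, s3, s5}
|Sat(A[p U EX r])| = |{s0, s1, s2, s3, s5}| = 5.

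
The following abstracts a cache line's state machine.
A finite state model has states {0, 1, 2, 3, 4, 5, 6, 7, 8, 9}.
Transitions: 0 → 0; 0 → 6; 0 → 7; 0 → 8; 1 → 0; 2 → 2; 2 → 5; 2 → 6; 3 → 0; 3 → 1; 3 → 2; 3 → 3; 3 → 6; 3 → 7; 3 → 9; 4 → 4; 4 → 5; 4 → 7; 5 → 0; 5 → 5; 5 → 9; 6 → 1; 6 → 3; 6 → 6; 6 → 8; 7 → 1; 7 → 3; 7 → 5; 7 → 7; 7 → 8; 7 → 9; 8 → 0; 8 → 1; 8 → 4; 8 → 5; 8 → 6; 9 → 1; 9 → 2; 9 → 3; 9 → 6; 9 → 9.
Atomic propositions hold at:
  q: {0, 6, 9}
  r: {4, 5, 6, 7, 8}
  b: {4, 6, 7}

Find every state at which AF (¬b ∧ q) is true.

{0, 1, 9}

Sat(¬b) = {0, 1, 2, 3, 5, 8, 9}
Sat(¬b ∧ q) = {0, 9}
AF (¬b ∧ q): least fixpoint, start Z0 = {0, 9}, add states with every successor in Z. Z1 = {0, 1, 9}; fixed.
Sat(AF (¬b ∧ q)) = {0, 1, 9}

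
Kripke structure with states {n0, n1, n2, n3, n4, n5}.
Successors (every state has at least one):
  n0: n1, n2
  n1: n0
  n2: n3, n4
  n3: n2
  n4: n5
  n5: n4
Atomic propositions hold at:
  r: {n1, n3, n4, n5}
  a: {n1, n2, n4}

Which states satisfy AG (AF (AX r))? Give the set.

{n2, n3, n4, n5}

Sat(AX r) = {s : every successor in {n1, n3, n4, n5}} = {n2, n4, n5}
AF (AX r): least fixpoint, start Z0 = {n2, n4, n5}, add states with every successor in Z. Z1 = {n2, n3, n4, n5}; fixed.
Sat(AF (AX r)) = {n2, n3, n4, n5}
AG (AF (AX r)): greatest fixpoint, start Z0 = {n2, n3, n4, n5}, keep only states in Sat with every successor in Z. Already a fixed point.
Sat(AG (AF (AX r))) = {n2, n3, n4, n5}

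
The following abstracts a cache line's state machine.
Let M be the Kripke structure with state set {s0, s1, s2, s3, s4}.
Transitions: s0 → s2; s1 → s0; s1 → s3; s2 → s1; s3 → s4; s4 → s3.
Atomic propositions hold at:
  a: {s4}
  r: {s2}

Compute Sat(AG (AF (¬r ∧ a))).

{s3, s4}

Sat(¬r) = {s0, s1, s3, s4}
Sat(¬r ∧ a) = {s4}
AF (¬r ∧ a): least fixpoint, start Z0 = {s4}, add states with every successor in Z. Z1 = {s3, s4}; fixed.
Sat(AF (¬r ∧ a)) = {s3, s4}
AG (AF (¬r ∧ a)): greatest fixpoint, start Z0 = {s3, s4}, keep only states in Sat with every successor in Z. Already a fixed point.
Sat(AG (AF (¬r ∧ a))) = {s3, s4}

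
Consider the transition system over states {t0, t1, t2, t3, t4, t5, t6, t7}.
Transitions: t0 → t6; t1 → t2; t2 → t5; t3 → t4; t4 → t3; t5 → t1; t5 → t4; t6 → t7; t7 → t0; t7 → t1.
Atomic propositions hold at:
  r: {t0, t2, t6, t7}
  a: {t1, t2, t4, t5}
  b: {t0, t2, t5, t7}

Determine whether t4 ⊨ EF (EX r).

No

Sat(EX r) = {s : some successor in {t0, t2, t6, t7}} = {t0, t1, t6, t7}
EF (EX r): least fixpoint, start Z0 = {t0, t1, t6, t7}, add states with some successor in Z. Z1 = {t0, t1, t5, t6, t7}; Z2 = {t0, t1, t2, t5, t6, t7}; fixed.
Sat(EF (EX r)) = {t0, t1, t2, t5, t6, t7}
t4 ∉ Sat(EF (EX r)) = {t0, t1, t2, t5, t6, t7}, so the formula does not hold at t4.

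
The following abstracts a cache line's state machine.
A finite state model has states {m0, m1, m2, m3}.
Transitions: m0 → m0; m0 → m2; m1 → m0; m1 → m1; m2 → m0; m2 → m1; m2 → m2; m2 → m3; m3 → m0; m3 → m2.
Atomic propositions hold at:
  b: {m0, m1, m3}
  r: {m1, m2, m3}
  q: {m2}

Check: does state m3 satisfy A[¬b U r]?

Sat(¬b) = {m2}
A[¬b U r]: least fixpoint, start Z0 = Sat(r) = {m1, m2, m3}, add states in Sat(¬b) with every successor in Z. Already a fixed point.
Sat(A[¬b U r]) = {m1, m2, m3}
m3 ∈ Sat(A[¬b U r]) = {m1, m2, m3}, so the formula holds at m3.

Yes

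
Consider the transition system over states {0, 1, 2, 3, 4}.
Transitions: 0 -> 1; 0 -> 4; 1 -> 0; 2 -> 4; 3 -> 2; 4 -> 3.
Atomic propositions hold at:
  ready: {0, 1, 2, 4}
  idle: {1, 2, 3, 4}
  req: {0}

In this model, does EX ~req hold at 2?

Yes

Sat(~req) = {1, 2, 3, 4}
Sat(EX ~req) = {s : some successor in {1, 2, 3, 4}} = {0, 2, 3, 4}
2 ∈ Sat(EX ~req) = {0, 2, 3, 4}, so the formula holds at 2.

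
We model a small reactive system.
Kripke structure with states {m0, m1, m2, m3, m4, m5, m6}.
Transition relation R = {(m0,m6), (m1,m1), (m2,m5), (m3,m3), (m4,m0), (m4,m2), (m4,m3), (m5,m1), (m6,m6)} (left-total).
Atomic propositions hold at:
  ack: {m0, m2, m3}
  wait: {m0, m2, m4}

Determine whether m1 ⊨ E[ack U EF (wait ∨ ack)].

No

Sat(wait ∨ ack) = {m0, m2, m3, m4}
EF (wait ∨ ack): least fixpoint, start Z0 = {m0, m2, m3, m4}, add states with some successor in Z. Already a fixed point.
Sat(EF (wait ∨ ack)) = {m0, m2, m3, m4}
E[ack U EF (wait ∨ ack)]: least fixpoint, start Z0 = Sat(EF (wait ∨ ack)) = {m0, m2, m3, m4}, add states in Sat(ack) with some successor in Z. Already a fixed point.
Sat(E[ack U EF (wait ∨ ack)]) = {m0, m2, m3, m4}
m1 ∉ Sat(E[ack U EF (wait ∨ ack)]) = {m0, m2, m3, m4}, so the formula does not hold at m1.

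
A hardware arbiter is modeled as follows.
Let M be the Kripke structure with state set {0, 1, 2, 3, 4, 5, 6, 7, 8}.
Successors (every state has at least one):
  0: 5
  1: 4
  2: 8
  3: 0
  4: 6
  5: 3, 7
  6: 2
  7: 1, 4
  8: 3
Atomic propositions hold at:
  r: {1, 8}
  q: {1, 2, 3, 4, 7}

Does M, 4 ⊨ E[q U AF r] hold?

Yes

AF r: least fixpoint, start Z0 = {1, 8}, add states with every successor in Z. Z1 = {1, 2, 8}; Z2 = {1, 2, 6, 8}; Z3 = {1, 2, 4, 6, 8}; Z4 = {1, 2, 4, 6, 7, 8}; fixed.
Sat(AF r) = {1, 2, 4, 6, 7, 8}
E[q U AF r]: least fixpoint, start Z0 = Sat(AF r) = {1, 2, 4, 6, 7, 8}, add states in Sat(q) with some successor in Z. Already a fixed point.
Sat(E[q U AF r]) = {1, 2, 4, 6, 7, 8}
4 ∈ Sat(E[q U AF r]) = {1, 2, 4, 6, 7, 8}, so the formula holds at 4.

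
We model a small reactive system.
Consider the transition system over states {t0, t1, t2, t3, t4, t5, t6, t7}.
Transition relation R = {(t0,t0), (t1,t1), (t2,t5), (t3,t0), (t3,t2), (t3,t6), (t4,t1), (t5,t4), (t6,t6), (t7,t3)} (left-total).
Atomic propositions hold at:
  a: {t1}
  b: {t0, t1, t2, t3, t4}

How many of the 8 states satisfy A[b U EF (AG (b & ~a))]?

3

Sat(~a) = {t0, t2, t3, t4, t5, t6, t7}
Sat(b & ~a) = {t0, t2, t3, t4}
AG (b & ~a): greatest fixpoint, start Z0 = {t0, t2, t3, t4}, keep only states in Sat with every successor in Z. Z1 = {t0}; fixed.
Sat(AG (b & ~a)) = {t0}
EF (AG (b & ~a)): least fixpoint, start Z0 = {t0}, add states with some successor in Z. Z1 = {t0, t3}; Z2 = {t0, t3, t7}; fixed.
Sat(EF (AG (b & ~a))) = {t0, t3, t7}
A[b U EF (AG (b & ~a))]: least fixpoint, start Z0 = Sat(EF (AG (b & ~a))) = {t0, t3, t7}, add states in Sat(b) with every successor in Z. Already a fixed point.
Sat(A[b U EF (AG (b & ~a))]) = {t0, t3, t7}
|Sat(A[b U EF (AG (b & ~a))])| = |{t0, t3, t7}| = 3.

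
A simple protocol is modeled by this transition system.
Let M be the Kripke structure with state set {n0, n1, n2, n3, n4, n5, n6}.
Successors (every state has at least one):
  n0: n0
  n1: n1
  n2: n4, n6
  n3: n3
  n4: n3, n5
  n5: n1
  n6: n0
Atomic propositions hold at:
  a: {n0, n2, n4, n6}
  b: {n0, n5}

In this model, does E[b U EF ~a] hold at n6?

Sat(~a) = {n1, n3, n5}
EF ~a: least fixpoint, start Z0 = {n1, n3, n5}, add states with some successor in Z. Z1 = {n1, n3, n4, n5}; Z2 = {n1, n2, n3, n4, n5}; fixed.
Sat(EF ~a) = {n1, n2, n3, n4, n5}
E[b U EF ~a]: least fixpoint, start Z0 = Sat(EF ~a) = {n1, n2, n3, n4, n5}, add states in Sat(b) with some successor in Z. Already a fixed point.
Sat(E[b U EF ~a]) = {n1, n2, n3, n4, n5}
n6 ∉ Sat(E[b U EF ~a]) = {n1, n2, n3, n4, n5}, so the formula does not hold at n6.

No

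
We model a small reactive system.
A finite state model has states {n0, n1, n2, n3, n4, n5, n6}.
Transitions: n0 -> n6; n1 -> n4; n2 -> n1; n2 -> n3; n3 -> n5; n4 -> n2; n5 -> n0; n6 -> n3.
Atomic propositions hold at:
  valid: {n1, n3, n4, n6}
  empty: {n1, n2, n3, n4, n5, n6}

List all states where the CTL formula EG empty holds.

EG empty: greatest fixpoint, start Z0 = {n1, n2, n3, n4, n5, n6}, keep only states in Sat with some successor in Z. Z1 = {n1, n2, n3, n4, n6}; Z2 = {n1, n2, n4, n6}; Z3 = {n1, n2, n4}; fixed.
Sat(EG empty) = {n1, n2, n4}

{n1, n2, n4}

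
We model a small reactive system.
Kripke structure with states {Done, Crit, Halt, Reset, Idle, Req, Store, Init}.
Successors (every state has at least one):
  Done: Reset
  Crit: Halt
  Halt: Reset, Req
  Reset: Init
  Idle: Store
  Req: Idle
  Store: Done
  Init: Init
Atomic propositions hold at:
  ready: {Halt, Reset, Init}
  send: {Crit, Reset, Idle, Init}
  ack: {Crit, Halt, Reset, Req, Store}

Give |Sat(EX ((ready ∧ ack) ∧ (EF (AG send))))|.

Sat(ready ∧ ack) = {Halt, Reset}
AG send: greatest fixpoint, start Z0 = {Crit, Reset, Idle, Init}, keep only states in Sat with every successor in Z. Z1 = {Reset, Init}; fixed.
Sat(AG send) = {Reset, Init}
EF (AG send): least fixpoint, start Z0 = {Reset, Init}, add states with some successor in Z. Z1 = {Done, Halt, Reset, Init}; Z2 = {Done, Crit, Halt, Reset, Store, Init}; Z3 = {Done, Crit, Halt, Reset, Idle, Store, Init}; Z4 = {Done, Crit, Halt, Reset, Idle, Req, Store, Init}; fixed.
Sat(EF (AG send)) = {Done, Crit, Halt, Reset, Idle, Req, Store, Init}
Sat((ready ∧ ack) ∧ (EF (AG send))) = {Halt, Reset}
Sat(EX ((ready ∧ ack) ∧ (EF (AG send)))) = {s : some successor in {Halt, Reset}} = {Done, Crit, Halt}
|Sat(EX ((ready ∧ ack) ∧ (EF (AG send))))| = |{Done, Crit, Halt}| = 3.

3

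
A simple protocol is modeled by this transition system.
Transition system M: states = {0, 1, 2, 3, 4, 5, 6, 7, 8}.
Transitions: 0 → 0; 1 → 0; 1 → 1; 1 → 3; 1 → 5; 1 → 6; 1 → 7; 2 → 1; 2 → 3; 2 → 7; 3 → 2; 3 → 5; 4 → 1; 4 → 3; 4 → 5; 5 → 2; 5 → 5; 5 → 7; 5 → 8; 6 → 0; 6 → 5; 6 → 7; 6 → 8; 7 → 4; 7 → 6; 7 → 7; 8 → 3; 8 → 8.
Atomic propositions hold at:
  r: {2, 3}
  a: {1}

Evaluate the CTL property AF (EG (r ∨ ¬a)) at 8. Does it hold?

Sat(¬a) = {0, 2, 3, 4, 5, 6, 7, 8}
Sat(r ∨ ¬a) = {0, 2, 3, 4, 5, 6, 7, 8}
EG (r ∨ ¬a): greatest fixpoint, start Z0 = {0, 2, 3, 4, 5, 6, 7, 8}, keep only states in Sat with some successor in Z. Already a fixed point.
Sat(EG (r ∨ ¬a)) = {0, 2, 3, 4, 5, 6, 7, 8}
AF (EG (r ∨ ¬a)): least fixpoint, start Z0 = {0, 2, 3, 4, 5, 6, 7, 8}, add states with every successor in Z. Already a fixed point.
Sat(AF (EG (r ∨ ¬a))) = {0, 2, 3, 4, 5, 6, 7, 8}
8 ∈ Sat(AF (EG (r ∨ ¬a))) = {0, 2, 3, 4, 5, 6, 7, 8}, so the formula holds at 8.

Yes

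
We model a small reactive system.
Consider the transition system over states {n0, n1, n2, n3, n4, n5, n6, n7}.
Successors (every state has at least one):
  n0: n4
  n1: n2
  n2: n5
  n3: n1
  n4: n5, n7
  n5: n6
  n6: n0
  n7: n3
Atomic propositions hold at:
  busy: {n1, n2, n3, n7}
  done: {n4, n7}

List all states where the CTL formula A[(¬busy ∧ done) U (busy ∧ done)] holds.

Sat(¬busy) = {n0, n4, n5, n6}
Sat(¬busy ∧ done) = {n4}
Sat(busy ∧ done) = {n7}
A[(¬busy ∧ done) U (busy ∧ done)]: least fixpoint, start Z0 = Sat((busy ∧ done)) = {n7}, add states in Sat(¬busy ∧ done) with every successor in Z. Already a fixed point.
Sat(A[(¬busy ∧ done) U (busy ∧ done)]) = {n7}

{n7}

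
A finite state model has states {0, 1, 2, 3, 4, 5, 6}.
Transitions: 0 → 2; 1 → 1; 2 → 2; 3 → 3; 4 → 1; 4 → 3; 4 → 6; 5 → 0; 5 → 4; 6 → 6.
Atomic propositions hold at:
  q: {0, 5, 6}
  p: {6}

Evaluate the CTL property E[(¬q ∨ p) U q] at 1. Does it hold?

Sat(¬q) = {1, 2, 3, 4}
Sat(¬q ∨ p) = {1, 2, 3, 4, 6}
E[(¬q ∨ p) U q]: least fixpoint, start Z0 = Sat(q) = {0, 5, 6}, add states in Sat(¬q ∨ p) with some successor in Z. Z1 = {0, 4, 5, 6}; fixed.
Sat(E[(¬q ∨ p) U q]) = {0, 4, 5, 6}
1 ∉ Sat(E[(¬q ∨ p) U q]) = {0, 4, 5, 6}, so the formula does not hold at 1.

No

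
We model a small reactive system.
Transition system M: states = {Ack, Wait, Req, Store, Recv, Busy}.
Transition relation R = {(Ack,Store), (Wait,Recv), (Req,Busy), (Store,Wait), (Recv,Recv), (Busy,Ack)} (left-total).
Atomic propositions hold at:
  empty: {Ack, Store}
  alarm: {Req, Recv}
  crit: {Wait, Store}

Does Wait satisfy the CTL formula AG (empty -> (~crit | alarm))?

Yes

Sat(~crit) = {Ack, Req, Recv, Busy}
Sat(~crit | alarm) = {Ack, Req, Recv, Busy}
Sat(empty -> (~crit | alarm)) = {Ack, Wait, Req, Recv, Busy}
AG (empty -> (~crit | alarm)): greatest fixpoint, start Z0 = {Ack, Wait, Req, Recv, Busy}, keep only states in Sat with every successor in Z. Z1 = {Wait, Req, Recv, Busy}; Z2 = {Wait, Req, Recv}; Z3 = {Wait, Recv}; fixed.
Sat(AG (empty -> (~crit | alarm))) = {Wait, Recv}
Wait ∈ Sat(AG (empty -> (~crit | alarm))) = {Wait, Recv}, so the formula holds at Wait.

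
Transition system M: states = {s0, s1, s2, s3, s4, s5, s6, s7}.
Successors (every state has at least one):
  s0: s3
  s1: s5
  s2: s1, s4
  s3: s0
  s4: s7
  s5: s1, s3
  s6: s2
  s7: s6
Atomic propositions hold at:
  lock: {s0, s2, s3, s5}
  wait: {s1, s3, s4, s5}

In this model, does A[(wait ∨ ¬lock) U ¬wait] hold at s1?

No

Sat(¬lock) = {s1, s4, s6, s7}
Sat(wait ∨ ¬lock) = {s1, s3, s4, s5, s6, s7}
Sat(¬wait) = {s0, s2, s6, s7}
A[(wait ∨ ¬lock) U ¬wait]: least fixpoint, start Z0 = Sat(¬wait) = {s0, s2, s6, s7}, add states in Sat(wait ∨ ¬lock) with every successor in Z. Z1 = {s0, s2, s3, s4, s6, s7}; fixed.
Sat(A[(wait ∨ ¬lock) U ¬wait]) = {s0, s2, s3, s4, s6, s7}
s1 ∉ Sat(A[(wait ∨ ¬lock) U ¬wait]) = {s0, s2, s3, s4, s6, s7}, so the formula does not hold at s1.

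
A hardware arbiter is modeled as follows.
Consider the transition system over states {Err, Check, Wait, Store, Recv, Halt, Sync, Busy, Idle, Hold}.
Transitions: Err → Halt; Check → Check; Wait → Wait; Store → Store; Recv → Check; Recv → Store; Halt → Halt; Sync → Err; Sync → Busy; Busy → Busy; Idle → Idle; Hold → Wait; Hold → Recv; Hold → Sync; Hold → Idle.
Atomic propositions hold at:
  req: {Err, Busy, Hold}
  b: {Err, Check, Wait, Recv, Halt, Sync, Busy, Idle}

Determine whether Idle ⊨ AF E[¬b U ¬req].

Yes

Sat(¬b) = {Store, Hold}
Sat(¬req) = {Check, Wait, Store, Recv, Halt, Sync, Idle}
E[¬b U ¬req]: least fixpoint, start Z0 = Sat(¬req) = {Check, Wait, Store, Recv, Halt, Sync, Idle}, add states in Sat(¬b) with some successor in Z. Z1 = {Check, Wait, Store, Recv, Halt, Sync, Idle, Hold}; fixed.
Sat(E[¬b U ¬req]) = {Check, Wait, Store, Recv, Halt, Sync, Idle, Hold}
AF E[¬b U ¬req]: least fixpoint, start Z0 = {Check, Wait, Store, Recv, Halt, Sync, Idle, Hold}, add states with every successor in Z. Z1 = {Err, Check, Wait, Store, Recv, Halt, Sync, Idle, Hold}; fixed.
Sat(AF E[¬b U ¬req]) = {Err, Check, Wait, Store, Recv, Halt, Sync, Idle, Hold}
Idle ∈ Sat(AF E[¬b U ¬req]) = {Err, Check, Wait, Store, Recv, Halt, Sync, Idle, Hold}, so the formula holds at Idle.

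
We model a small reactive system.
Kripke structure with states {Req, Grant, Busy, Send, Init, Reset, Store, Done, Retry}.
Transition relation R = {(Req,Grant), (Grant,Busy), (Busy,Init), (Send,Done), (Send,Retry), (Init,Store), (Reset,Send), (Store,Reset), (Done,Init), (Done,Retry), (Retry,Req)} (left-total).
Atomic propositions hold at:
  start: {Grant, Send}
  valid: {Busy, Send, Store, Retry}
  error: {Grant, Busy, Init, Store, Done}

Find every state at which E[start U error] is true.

E[start U error]: least fixpoint, start Z0 = Sat(error) = {Grant, Busy, Init, Store, Done}, add states in Sat(start) with some successor in Z. Z1 = {Grant, Busy, Send, Init, Store, Done}; fixed.
Sat(E[start U error]) = {Grant, Busy, Send, Init, Store, Done}

{Grant, Busy, Send, Init, Store, Done}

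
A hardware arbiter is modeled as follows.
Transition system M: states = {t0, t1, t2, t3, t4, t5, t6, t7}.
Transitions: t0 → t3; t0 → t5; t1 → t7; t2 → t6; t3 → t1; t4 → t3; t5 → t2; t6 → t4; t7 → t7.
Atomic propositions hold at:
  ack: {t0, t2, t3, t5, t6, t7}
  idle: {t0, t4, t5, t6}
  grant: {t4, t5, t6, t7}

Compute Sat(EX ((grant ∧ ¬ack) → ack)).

{t0, t1, t2, t3, t4, t5, t7}

Sat(¬ack) = {t1, t4}
Sat(grant ∧ ¬ack) = {t4}
Sat((grant ∧ ¬ack) → ack) = {t0, t1, t2, t3, t5, t6, t7}
Sat(EX ((grant ∧ ¬ack) → ack)) = {s : some successor in {t0, t1, t2, t3, t5, t6, t7}} = {t0, t1, t2, t3, t4, t5, t7}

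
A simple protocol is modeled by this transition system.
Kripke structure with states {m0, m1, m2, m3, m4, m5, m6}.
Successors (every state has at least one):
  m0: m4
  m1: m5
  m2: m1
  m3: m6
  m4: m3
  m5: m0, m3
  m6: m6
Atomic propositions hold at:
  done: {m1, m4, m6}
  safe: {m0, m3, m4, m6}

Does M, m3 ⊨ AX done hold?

Sat(AX done) = {s : every successor in {m1, m4, m6}} = {m0, m2, m3, m6}
m3 ∈ Sat(AX done) = {m0, m2, m3, m6}, so the formula holds at m3.

Yes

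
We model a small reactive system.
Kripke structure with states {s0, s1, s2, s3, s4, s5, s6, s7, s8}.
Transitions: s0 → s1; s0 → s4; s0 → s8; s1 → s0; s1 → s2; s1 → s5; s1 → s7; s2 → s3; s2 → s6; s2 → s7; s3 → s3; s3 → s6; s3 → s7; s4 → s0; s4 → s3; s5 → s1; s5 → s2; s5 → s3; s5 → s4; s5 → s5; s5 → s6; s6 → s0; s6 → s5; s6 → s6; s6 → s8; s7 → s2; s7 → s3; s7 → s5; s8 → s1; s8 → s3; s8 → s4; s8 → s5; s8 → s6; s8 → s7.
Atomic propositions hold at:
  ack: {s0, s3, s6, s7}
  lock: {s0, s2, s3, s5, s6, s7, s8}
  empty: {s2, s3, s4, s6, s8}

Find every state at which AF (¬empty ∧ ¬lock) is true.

Sat(¬empty) = {s0, s1, s5, s7}
Sat(¬lock) = {s1, s4}
Sat(¬empty ∧ ¬lock) = {s1}
AF (¬empty ∧ ¬lock): least fixpoint, start Z0 = {s1}, add states with every successor in Z. Already a fixed point.
Sat(AF (¬empty ∧ ¬lock)) = {s1}

{s1}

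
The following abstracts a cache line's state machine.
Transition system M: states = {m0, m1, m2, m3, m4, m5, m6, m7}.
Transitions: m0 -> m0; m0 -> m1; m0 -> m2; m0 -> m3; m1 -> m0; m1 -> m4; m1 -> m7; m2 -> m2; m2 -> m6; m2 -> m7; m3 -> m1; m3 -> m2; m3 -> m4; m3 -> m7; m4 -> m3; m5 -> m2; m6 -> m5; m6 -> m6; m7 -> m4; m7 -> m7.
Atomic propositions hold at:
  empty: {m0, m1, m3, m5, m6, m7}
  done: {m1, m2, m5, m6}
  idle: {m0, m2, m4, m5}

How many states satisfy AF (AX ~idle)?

1

Sat(~idle) = {m1, m3, m6, m7}
Sat(AX ~idle) = {s : every successor in {m1, m3, m6, m7}} = {m4}
AF (AX ~idle): least fixpoint, start Z0 = {m4}, add states with every successor in Z. Already a fixed point.
Sat(AF (AX ~idle)) = {m4}
|Sat(AF (AX ~idle))| = |{m4}| = 1.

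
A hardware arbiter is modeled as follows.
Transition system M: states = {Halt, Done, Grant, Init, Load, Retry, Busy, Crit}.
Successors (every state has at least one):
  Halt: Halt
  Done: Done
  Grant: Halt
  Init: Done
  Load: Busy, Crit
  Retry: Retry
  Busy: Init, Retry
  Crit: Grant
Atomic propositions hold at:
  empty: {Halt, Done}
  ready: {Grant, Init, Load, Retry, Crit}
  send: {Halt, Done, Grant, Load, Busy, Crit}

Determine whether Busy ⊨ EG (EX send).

Sat(EX send) = {s : some successor in {Halt, Done, Grant, Load, Busy, Crit}} = {Halt, Done, Grant, Init, Load, Crit}
EG (EX send): greatest fixpoint, start Z0 = {Halt, Done, Grant, Init, Load, Crit}, keep only states in Sat with some successor in Z. Already a fixed point.
Sat(EG (EX send)) = {Halt, Done, Grant, Init, Load, Crit}
Busy ∉ Sat(EG (EX send)) = {Halt, Done, Grant, Init, Load, Crit}, so the formula does not hold at Busy.

No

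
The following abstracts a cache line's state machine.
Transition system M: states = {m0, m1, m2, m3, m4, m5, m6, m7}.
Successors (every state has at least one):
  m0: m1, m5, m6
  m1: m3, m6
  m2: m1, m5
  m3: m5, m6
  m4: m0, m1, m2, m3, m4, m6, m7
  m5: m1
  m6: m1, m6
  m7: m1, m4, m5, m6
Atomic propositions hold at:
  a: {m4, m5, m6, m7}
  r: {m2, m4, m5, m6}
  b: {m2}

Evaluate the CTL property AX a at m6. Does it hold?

No

Sat(AX a) = {s : every successor in {m4, m5, m6, m7}} = {m3}
m6 ∉ Sat(AX a) = {m3}, so the formula does not hold at m6.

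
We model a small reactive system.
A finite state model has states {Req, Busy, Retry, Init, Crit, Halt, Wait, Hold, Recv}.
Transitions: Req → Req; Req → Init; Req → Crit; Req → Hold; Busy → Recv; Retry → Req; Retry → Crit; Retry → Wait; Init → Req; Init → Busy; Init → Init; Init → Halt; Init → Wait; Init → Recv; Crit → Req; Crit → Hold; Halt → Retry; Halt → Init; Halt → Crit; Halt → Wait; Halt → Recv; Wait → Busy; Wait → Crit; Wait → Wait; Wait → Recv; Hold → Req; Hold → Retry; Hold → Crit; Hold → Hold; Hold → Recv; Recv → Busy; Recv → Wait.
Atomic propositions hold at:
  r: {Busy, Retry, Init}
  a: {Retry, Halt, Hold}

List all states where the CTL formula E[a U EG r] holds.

{Init, Halt}

EG r: greatest fixpoint, start Z0 = {Busy, Retry, Init}, keep only states in Sat with some successor in Z. Z1 = {Init}; fixed.
Sat(EG r) = {Init}
E[a U EG r]: least fixpoint, start Z0 = Sat(EG r) = {Init}, add states in Sat(a) with some successor in Z. Z1 = {Init, Halt}; fixed.
Sat(E[a U EG r]) = {Init, Halt}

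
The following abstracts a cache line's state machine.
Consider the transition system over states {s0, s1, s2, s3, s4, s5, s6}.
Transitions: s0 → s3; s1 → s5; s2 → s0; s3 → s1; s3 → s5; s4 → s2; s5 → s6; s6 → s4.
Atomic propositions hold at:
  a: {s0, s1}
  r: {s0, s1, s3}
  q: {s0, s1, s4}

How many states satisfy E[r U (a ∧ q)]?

3

Sat(a ∧ q) = {s0, s1}
E[r U (a ∧ q)]: least fixpoint, start Z0 = Sat((a ∧ q)) = {s0, s1}, add states in Sat(r) with some successor in Z. Z1 = {s0, s1, s3}; fixed.
Sat(E[r U (a ∧ q)]) = {s0, s1, s3}
|Sat(E[r U (a ∧ q)])| = |{s0, s1, s3}| = 3.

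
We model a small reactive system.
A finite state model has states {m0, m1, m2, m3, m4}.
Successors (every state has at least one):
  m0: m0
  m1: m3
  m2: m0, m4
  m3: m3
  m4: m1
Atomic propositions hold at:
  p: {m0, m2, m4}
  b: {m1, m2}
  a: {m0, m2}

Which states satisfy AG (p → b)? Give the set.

Sat(p → b) = {m1, m2, m3}
AG (p → b): greatest fixpoint, start Z0 = {m1, m2, m3}, keep only states in Sat with every successor in Z. Z1 = {m1, m3}; fixed.
Sat(AG (p → b)) = {m1, m3}

{m1, m3}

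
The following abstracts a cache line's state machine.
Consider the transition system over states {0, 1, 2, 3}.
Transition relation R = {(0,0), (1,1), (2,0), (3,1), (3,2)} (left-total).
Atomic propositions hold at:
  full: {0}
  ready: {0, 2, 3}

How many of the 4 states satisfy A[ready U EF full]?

3

EF full: least fixpoint, start Z0 = {0}, add states with some successor in Z. Z1 = {0, 2}; Z2 = {0, 2, 3}; fixed.
Sat(EF full) = {0, 2, 3}
A[ready U EF full]: least fixpoint, start Z0 = Sat(EF full) = {0, 2, 3}, add states in Sat(ready) with every successor in Z. Already a fixed point.
Sat(A[ready U EF full]) = {0, 2, 3}
|Sat(A[ready U EF full])| = |{0, 2, 3}| = 3.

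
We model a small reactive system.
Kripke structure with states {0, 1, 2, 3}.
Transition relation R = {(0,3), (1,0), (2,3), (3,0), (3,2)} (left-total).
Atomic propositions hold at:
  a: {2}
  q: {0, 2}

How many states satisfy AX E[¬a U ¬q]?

Sat(¬a) = {0, 1, 3}
Sat(¬q) = {1, 3}
E[¬a U ¬q]: least fixpoint, start Z0 = Sat(¬q) = {1, 3}, add states in Sat(¬a) with some successor in Z. Z1 = {0, 1, 3}; fixed.
Sat(E[¬a U ¬q]) = {0, 1, 3}
Sat(AX E[¬a U ¬q]) = {s : every successor in {0, 1, 3}} = {0, 1, 2}
|Sat(AX E[¬a U ¬q])| = |{0, 1, 2}| = 3.

3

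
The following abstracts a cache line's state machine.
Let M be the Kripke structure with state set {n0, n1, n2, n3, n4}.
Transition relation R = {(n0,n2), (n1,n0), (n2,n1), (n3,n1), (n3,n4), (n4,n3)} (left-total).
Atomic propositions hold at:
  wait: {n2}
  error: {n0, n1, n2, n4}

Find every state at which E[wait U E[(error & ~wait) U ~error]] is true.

Sat(~wait) = {n0, n1, n3, n4}
Sat(error & ~wait) = {n0, n1, n4}
Sat(~error) = {n3}
E[(error & ~wait) U ~error]: least fixpoint, start Z0 = Sat(~error) = {n3}, add states in Sat(error & ~wait) with some successor in Z. Z1 = {n3, n4}; fixed.
Sat(E[(error & ~wait) U ~error]) = {n3, n4}
E[wait U E[(error & ~wait) U ~error]]: least fixpoint, start Z0 = Sat(E[(error & ~wait) U ~error]) = {n3, n4}, add states in Sat(wait) with some successor in Z. Already a fixed point.
Sat(E[wait U E[(error & ~wait) U ~error]]) = {n3, n4}

{n3, n4}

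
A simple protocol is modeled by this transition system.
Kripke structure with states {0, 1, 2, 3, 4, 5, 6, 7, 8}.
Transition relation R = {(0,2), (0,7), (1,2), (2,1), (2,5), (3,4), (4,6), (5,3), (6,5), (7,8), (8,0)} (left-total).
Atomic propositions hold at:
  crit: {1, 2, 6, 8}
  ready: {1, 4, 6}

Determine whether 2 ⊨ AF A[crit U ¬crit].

Sat(¬crit) = {0, 3, 4, 5, 7}
A[crit U ¬crit]: least fixpoint, start Z0 = Sat(¬crit) = {0, 3, 4, 5, 7}, add states in Sat(crit) with every successor in Z. Z1 = {0, 3, 4, 5, 6, 7, 8}; fixed.
Sat(A[crit U ¬crit]) = {0, 3, 4, 5, 6, 7, 8}
AF A[crit U ¬crit]: least fixpoint, start Z0 = {0, 3, 4, 5, 6, 7, 8}, add states with every successor in Z. Already a fixed point.
Sat(AF A[crit U ¬crit]) = {0, 3, 4, 5, 6, 7, 8}
2 ∉ Sat(AF A[crit U ¬crit]) = {0, 3, 4, 5, 6, 7, 8}, so the formula does not hold at 2.

No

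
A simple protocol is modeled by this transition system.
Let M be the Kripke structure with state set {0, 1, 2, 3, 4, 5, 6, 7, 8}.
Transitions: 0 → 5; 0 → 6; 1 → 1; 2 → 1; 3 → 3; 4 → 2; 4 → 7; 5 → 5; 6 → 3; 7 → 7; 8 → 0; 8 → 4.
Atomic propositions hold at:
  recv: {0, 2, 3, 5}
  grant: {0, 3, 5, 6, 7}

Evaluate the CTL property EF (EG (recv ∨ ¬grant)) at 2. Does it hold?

Yes

Sat(¬grant) = {1, 2, 4, 8}
Sat(recv ∨ ¬grant) = {0, 1, 2, 3, 4, 5, 8}
EG (recv ∨ ¬grant): greatest fixpoint, start Z0 = {0, 1, 2, 3, 4, 5, 8}, keep only states in Sat with some successor in Z. Already a fixed point.
Sat(EG (recv ∨ ¬grant)) = {0, 1, 2, 3, 4, 5, 8}
EF (EG (recv ∨ ¬grant)): least fixpoint, start Z0 = {0, 1, 2, 3, 4, 5, 8}, add states with some successor in Z. Z1 = {0, 1, 2, 3, 4, 5, 6, 8}; fixed.
Sat(EF (EG (recv ∨ ¬grant))) = {0, 1, 2, 3, 4, 5, 6, 8}
2 ∈ Sat(EF (EG (recv ∨ ¬grant))) = {0, 1, 2, 3, 4, 5, 6, 8}, so the formula holds at 2.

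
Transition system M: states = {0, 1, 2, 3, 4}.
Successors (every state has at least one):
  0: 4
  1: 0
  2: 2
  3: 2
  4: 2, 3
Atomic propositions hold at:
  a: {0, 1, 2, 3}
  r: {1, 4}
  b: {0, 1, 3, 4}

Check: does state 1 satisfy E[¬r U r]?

Yes

Sat(¬r) = {0, 2, 3}
E[¬r U r]: least fixpoint, start Z0 = Sat(r) = {1, 4}, add states in Sat(¬r) with some successor in Z. Z1 = {0, 1, 4}; fixed.
Sat(E[¬r U r]) = {0, 1, 4}
1 ∈ Sat(E[¬r U r]) = {0, 1, 4}, so the formula holds at 1.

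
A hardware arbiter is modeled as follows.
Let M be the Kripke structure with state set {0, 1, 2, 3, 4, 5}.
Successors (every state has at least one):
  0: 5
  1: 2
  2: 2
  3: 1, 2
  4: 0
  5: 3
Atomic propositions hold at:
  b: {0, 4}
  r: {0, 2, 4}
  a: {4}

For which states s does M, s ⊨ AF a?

{4}

AF a: least fixpoint, start Z0 = {4}, add states with every successor in Z. Already a fixed point.
Sat(AF a) = {4}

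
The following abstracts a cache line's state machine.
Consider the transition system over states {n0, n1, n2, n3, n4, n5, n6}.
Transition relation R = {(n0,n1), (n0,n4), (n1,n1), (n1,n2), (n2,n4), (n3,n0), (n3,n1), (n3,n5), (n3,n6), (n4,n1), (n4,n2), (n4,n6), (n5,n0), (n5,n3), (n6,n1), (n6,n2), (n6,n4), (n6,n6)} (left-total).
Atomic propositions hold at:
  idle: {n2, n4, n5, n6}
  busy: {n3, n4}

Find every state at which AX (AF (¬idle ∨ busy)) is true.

{n0, n1, n2, n5}

Sat(¬idle) = {n0, n1, n3}
Sat(¬idle ∨ busy) = {n0, n1, n3, n4}
AF (¬idle ∨ busy): least fixpoint, start Z0 = {n0, n1, n3, n4}, add states with every successor in Z. Z1 = {n0, n1, n2, n3, n4, n5}; fixed.
Sat(AF (¬idle ∨ busy)) = {n0, n1, n2, n3, n4, n5}
Sat(AX (AF (¬idle ∨ busy))) = {s : every successor in {n0, n1, n2, n3, n4, n5}} = {n0, n1, n2, n5}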